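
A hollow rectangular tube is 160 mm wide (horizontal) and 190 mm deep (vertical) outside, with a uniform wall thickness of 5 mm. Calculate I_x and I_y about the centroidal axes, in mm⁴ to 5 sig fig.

I_x ≈ 1.8553 × 10⁷ mm⁴, I_y ≈ 1.4228 × 10⁷ mm⁴

Break the section into simple shapes (no overlaps), measuring from the bottom-left corner of the bounding box.
Outer rectangle: 160 × 190, A = 30 400 mm², y = 95 mm, Ī = 91 453 333 mm⁴.
Inner void (subtracted): 150 × 180, A = 27 000 mm², y = 95 mm, Ī = 72 900 000 mm⁴.
By symmetry the centroid is at mid-height, ȳ = 95 mm.
All pieces are centred on the centroidal x-axis, so I = ΣĪ (holes subtracted) = 18 553 333 mm⁴.
Repeating about the centroidal y-axis gives I_y = 14 228 333 mm⁴.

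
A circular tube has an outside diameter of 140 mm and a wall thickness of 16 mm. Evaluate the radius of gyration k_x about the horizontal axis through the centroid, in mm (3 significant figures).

Break the section into simple shapes (no overlaps), measuring from the bottom-left corner of the bounding box.
Outer circle: ⌀140, A = 15 394 mm², y = 70 mm, Ī = 18 857 410 mm⁴.
Bore (subtracted): ⌀108, A = 9160.9 mm², y = 70 mm, Ī = 6 678 285 mm⁴.
By symmetry the centroid is at mid-height, ȳ = 70 mm.
All pieces are centred on the horizontal axis through the centroid, so I = ΣĪ (holes subtracted) = 12 179 125 mm⁴.
Radius of gyration: k = √(I/A) = √(12 179 125 / 6232.9) = 44.204 mm.

k_x ≈ 44.2 mm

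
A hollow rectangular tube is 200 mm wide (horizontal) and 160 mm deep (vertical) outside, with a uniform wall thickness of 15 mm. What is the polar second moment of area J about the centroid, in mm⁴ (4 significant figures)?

Break the section into simple shapes (no overlaps), measuring from the bottom-left corner of the bounding box.
Outer rectangle: 200 × 160, A = 32 000 mm², y = 80 mm, Ī = 68 266 667 mm⁴.
Inner void (subtracted): 170 × 130, A = 22 100 mm², y = 80 mm, Ī = 31 124 167 mm⁴.
By symmetry the centroid is at mid-height, ȳ = 80 mm.
All pieces are centred on the centroidal x-axis, so I = ΣĪ (holes subtracted) = 37 142 500 mm⁴.
Repeating about the centroidal y-axis gives I_y = 53 442 500 mm⁴.
Polar second moment: J = I_x + I_y = 90 585 000 mm⁴.

J ≈ 9.059 × 10⁷ mm⁴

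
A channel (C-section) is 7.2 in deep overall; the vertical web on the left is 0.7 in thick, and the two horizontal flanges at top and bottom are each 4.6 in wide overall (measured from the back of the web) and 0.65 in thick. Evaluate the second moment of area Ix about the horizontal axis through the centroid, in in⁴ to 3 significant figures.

Ix ≈ 76.3 in⁴

Split into non-overlapping primitives; take the origin at the lower-left of the bounding box.
Web: 0.7 × 7.2, A = 5.04 in², y = 3.6 in, Ī = 21.773 in⁴.
Top flange (beyond web): 3.9 × 0.65, A = 2.535 in², y = 6.875 in, Ī = 0.089253 in⁴.
Bottom flange (beyond web): 3.9 × 0.65, A = 2.535 in², y = 0.325 in, Ī = 0.089253 in⁴.
By symmetry the centroid is at mid-height, ȳ = 3.6 in.
Transfer each piece to the horizontal axis through the centroid using Ī + A·d² with d = y − 3.6:
  web: d = 0 in → contributes +21.773 in⁴
  top flange (beyond web): d = 3.275 in → contributes +27.279 in⁴
  bottom flange (beyond web): d = -3.275 in → contributes +27.279 in⁴
Total I = 76.33 in⁴.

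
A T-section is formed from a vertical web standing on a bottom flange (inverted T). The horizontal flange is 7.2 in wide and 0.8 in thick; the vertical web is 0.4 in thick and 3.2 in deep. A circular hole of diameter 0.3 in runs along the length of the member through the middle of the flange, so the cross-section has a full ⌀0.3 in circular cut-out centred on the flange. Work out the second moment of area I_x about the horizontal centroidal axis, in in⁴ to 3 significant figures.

I_x ≈ 5.58 in⁴

Split into non-overlapping primitives; take the origin at the lower-left of the bounding box.
Flange: 7.2 × 0.8, A = 5.76 in², y = 0.4 in, Ī = 0.3072 in⁴.
Web: 0.4 × 3.2, A = 1.28 in², y = 2.4 in, Ī = 1.0923 in⁴.
Hole (subtracted): ⌀0.3, A = 0.070686 in², y = 0.4 in, Ī = 0.00039761 in⁴.
Centroid: ȳ = ΣA·y / ΣA = 0.76732 in.
Transfer each piece to the horizontal centroidal axis using Ī + A·d² with d = y − 0.76732:
  flange: d = -0.36732 in → contributes +1.0844 in⁴
  web: d = 1.6327 in → contributes +4.5043 in⁴
  hole: d = -0.36732 in → contributes −0.0099351 in⁴
Total I = 5.5787 in⁴.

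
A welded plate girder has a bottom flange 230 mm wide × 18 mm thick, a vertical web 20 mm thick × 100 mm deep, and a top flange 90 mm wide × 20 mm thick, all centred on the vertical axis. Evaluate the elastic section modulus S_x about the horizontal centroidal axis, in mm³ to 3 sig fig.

Split into non-overlapping primitives; take the origin at the lower-left of the bounding box.
Bottom plate: 230 × 18, A = 4 140 mm², y = 9 mm, Ī = 111 780 mm⁴.
Web plate: 20 × 100, A = 2 000 mm², y = 68 mm, Ī = 1 666 667 mm⁴.
Top plate: 90 × 20, A = 1 800 mm², y = 128 mm, Ī = 60 000 mm⁴.
Centroid: ȳ = ΣA·y / ΣA = 50.839 mm.
Transfer each piece to the horizontal centroidal axis using Ī + A·d² with d = y − 50.839:
  bottom plate: d = -41.839 mm → contributes +7 358 786 mm⁴
  web plate: d = 17.161 mm → contributes +2 255 681 mm⁴
  top plate: d = 77.161 mm → contributes +10 776 934 mm⁴
Total I = 20 391 400 mm⁴.
Extreme fibre distance c = 87.161 mm; S = I/c = 233 950 mm³.

S_x ≈ 2.34 × 10⁵ mm³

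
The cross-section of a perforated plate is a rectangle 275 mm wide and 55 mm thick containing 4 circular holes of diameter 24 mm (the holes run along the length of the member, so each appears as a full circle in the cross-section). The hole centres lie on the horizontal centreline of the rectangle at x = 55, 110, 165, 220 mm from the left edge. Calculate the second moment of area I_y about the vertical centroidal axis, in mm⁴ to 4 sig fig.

Split into non-overlapping primitives; take the origin at the lower-left of the bounding box.
Plate: 275 × 55, A = 15 125 mm², x = 137.5 mm, Ī = 95 319 010 mm⁴.
Hole 1 (subtracted): ⌀24, A = 452.389 mm², x = 55 mm, Ī = 16 286 mm⁴.
Hole 2 (subtracted): ⌀24, A = 452.389 mm², x = 110 mm, Ī = 16 286 mm⁴.
Hole 3 (subtracted): ⌀24, A = 452.389 mm², x = 165 mm, Ī = 16 286 mm⁴.
Hole 4 (subtracted): ⌀24, A = 452.389 mm², x = 220 mm, Ī = 16 286 mm⁴.
By symmetry the centroid is at mid-width, x̄ = 137.5 mm.
Transfer each piece to the vertical centroidal axis using Ī + A·d² with d = x − 137.5:
  plate: d = 0 mm → contributes +95 319 010 mm⁴
  hole 1: d = -82.5 mm → contributes −3 095 361 mm⁴
  hole 2: d = -27.5 mm → contributes −358 405 mm⁴
  hole 3: d = 27.5 mm → contributes −358 405 mm⁴
  hole 4: d = 82.5 mm → contributes −3 095 361 mm⁴
Total I = 88 411 478 mm⁴.

I_y ≈ 8.841 × 10⁷ mm⁴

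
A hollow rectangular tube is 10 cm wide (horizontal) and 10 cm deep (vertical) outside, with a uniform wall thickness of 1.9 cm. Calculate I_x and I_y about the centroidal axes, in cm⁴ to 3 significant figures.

Decompose the section into non-overlapping parts with the origin at the bottom-left of its bounding rectangle.
Outer rectangle: 10 × 10, A = 100 cm², y = 5 cm, Ī = 833.33 cm⁴.
Inner void (subtracted): 6.2 × 6.2, A = 38.44 cm², y = 5 cm, Ī = 123.14 cm⁴.
By symmetry the centroid is at mid-height, ȳ = 5 cm.
All pieces are centred on the centroidal x-axis, so I = ΣĪ (holes subtracted) = 710.2 cm⁴.
Repeating about the centroidal y-axis gives I_y = 710.2 cm⁴.

I_x ≈ 710 cm⁴, I_y ≈ 710 cm⁴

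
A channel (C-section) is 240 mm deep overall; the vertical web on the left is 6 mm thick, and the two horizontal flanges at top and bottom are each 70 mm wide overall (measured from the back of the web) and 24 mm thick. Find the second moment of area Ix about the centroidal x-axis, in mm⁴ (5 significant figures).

Ix ≈ 4.2891 × 10⁷ mm⁴

Break the section into simple shapes (no overlaps), measuring from the bottom-left corner of the bounding box.
Web: 6 × 240, A = 1 440 mm², y = 120 mm, Ī = 6 912 000 mm⁴.
Top flange (beyond web): 64 × 24, A = 1 536 mm², y = 228 mm, Ī = 73 728 mm⁴.
Bottom flange (beyond web): 64 × 24, A = 1 536 mm², y = 12 mm, Ī = 73 728 mm⁴.
By symmetry the centroid is at mid-height, ȳ = 120 mm.
Transfer each piece to the centroidal x-axis using Ī + A·d² with d = y − 120:
  web: d = 0 mm → contributes +6 912 000 mm⁴
  top flange (beyond web): d = 108 mm → contributes +17 989 632 mm⁴
  bottom flange (beyond web): d = -108 mm → contributes +17 989 632 mm⁴
Total I = 42 891 264 mm⁴.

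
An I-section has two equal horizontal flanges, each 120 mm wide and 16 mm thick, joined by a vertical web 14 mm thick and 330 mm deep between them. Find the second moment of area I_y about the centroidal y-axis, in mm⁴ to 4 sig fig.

I_y ≈ 4.683 × 10⁶ mm⁴

Break the section into simple shapes (no overlaps), measuring from the bottom-left corner of the bounding box.
Bottom flange: 120 × 16, A = 1 920 mm², x = 60 mm, Ī = 2 304 000 mm⁴.
Web: 14 × 330, A = 4 620 mm², x = 60 mm, Ī = 75 460 mm⁴.
Top flange: 120 × 16, A = 1 920 mm², x = 60 mm, Ī = 2 304 000 mm⁴.
By symmetry the centroid is at mid-width, x̄ = 60 mm.
All pieces are centred on the centroidal y-axis, so I = ΣĪ = 4 683 460 mm⁴.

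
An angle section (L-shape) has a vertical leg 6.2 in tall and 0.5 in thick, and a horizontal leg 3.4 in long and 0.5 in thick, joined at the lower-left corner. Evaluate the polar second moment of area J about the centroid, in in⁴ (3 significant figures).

J ≈ 21.9 in⁴

Split into non-overlapping primitives; take the origin at the lower-left of the bounding box.
Vertical leg: 0.5 × 6.2, A = 3.1 in², y = 3.1 in, Ī = 9.9303 in⁴.
Horizontal leg (remainder): 2.9 × 0.5, A = 1.45 in², y = 0.25 in, Ī = 0.030208 in⁴.
Centroid: ȳ = ΣA·y / ΣA = 2.1918 in.
Transfer each piece to the centroidal x-axis using Ī + A·d² with d = y − 2.1918:
  vertical leg: d = 0.90824 in → contributes +12.488 in⁴
  horizontal leg (remainder): d = -1.9418 in → contributes +5.4973 in⁴
Total I = 17.985 in⁴.
For the y-axis: x̄ = 0.79176 in.
Repeating about the centroidal y-axis gives I_y = 3.9359 in⁴.
Polar second moment: J = I_x + I_y = 21.921 in⁴.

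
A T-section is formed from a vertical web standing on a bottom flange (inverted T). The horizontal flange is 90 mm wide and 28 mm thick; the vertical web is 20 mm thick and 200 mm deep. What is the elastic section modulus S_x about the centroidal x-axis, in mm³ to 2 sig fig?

Break the section into simple shapes (no overlaps), measuring from the bottom-left corner of the bounding box.
Flange: 90 × 28, A = 2 520 mm², y = 14 mm, Ī = 164 640 mm⁴.
Web: 20 × 200, A = 4 000 mm², y = 128 mm, Ī = 13 333 333 mm⁴.
Centroid: ȳ = ΣA·y / ΣA = 83.94 mm.
Transfer each piece to the centroidal x-axis using Ī + A·d² with d = y − 83.94:
  flange: d = -69.94 mm → contributes +12 491 005 mm⁴
  web: d = 44.06 mm → contributes +21 098 943 mm⁴
Total I = 33 589 949 mm⁴.
Extreme fibre distance c = 144.1 mm; S = I/c = 233 164 mm³.

S_x ≈ 2.3 × 10⁵ mm³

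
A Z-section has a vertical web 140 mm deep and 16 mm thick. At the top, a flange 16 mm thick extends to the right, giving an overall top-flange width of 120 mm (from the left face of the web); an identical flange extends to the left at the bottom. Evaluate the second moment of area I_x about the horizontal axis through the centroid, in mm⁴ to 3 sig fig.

I_x ≈ 1.65 × 10⁷ mm⁴

Break the section into simple shapes (no overlaps), measuring from the bottom-left corner of the bounding box.
Web: 16 × 140, A = 2 240 mm², y = 70 mm, Ī = 3 658 667 mm⁴.
Top flange (beyond web): 104 × 16, A = 1 664 mm², y = 132 mm, Ī = 35 499 mm⁴.
Bottom flange (beyond web): 104 × 16, A = 1 664 mm², y = 8 mm, Ī = 35 499 mm⁴.
Centroid: ȳ = ΣA·y / ΣA = 70 mm.
Transfer each piece to the horizontal axis through the centroid using Ī + A·d² with d = y − 70:
  web: d = 0 mm → contributes +3 658 667 mm⁴
  top flange (beyond web): d = 62 mm → contributes +6 431 915 mm⁴
  bottom flange (beyond web): d = -62 mm → contributes +6 431 915 mm⁴
Total I = 16 522 496 mm⁴.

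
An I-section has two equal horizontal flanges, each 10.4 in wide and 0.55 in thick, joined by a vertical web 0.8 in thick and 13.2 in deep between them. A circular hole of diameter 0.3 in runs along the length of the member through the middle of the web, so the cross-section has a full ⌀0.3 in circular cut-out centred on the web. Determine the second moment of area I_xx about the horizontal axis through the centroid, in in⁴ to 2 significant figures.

I_xx ≈ 690 in⁴

Break the section into simple shapes (no overlaps), measuring from the bottom-left corner of the bounding box.
Bottom flange: 10.4 × 0.55, A = 5.72 in², y = 0.275 in, Ī = 0.1442 in⁴.
Web: 0.8 × 13.2, A = 10.56 in², y = 7.15 in, Ī = 153.3 in⁴.
Top flange: 10.4 × 0.55, A = 5.72 in², y = 14.03 in, Ī = 0.1442 in⁴.
Hole (subtracted): ⌀0.3, A = 0.07069 in², y = 7.15 in, Ī = 0.0003976 in⁴.
By symmetry the centroid is at mid-height, ȳ = 7.15 in.
Transfer each piece to the horizontal axis through the centroid using Ī + A·d² with d = y − 7.15:
  bottom flange: d = -6.875 in → contributes +270.5 in⁴
  web: d = 0 in → contributes +153.3 in⁴
  top flange: d = 6.875 in → contributes +270.5 in⁴
  hole: d = 0 in → contributes −0.0003976 in⁴
Total I = 694.3 in⁴.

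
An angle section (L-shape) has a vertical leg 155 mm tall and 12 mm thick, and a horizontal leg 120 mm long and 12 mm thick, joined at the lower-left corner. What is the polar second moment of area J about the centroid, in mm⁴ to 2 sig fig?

J ≈ 1.2 × 10⁷ mm⁴

Decompose the section into non-overlapping parts with the origin at the bottom-left of its bounding rectangle.
Vertical leg: 12 × 155, A = 1 860 mm², y = 77.5 mm, Ī = 3 723 875 mm⁴.
Horizontal leg (remainder): 108 × 12, A = 1 296 mm², y = 6 mm, Ī = 15 552 mm⁴.
Centroid: ȳ = ΣA·y / ΣA = 48.14 mm.
Transfer each piece to the centroidal x-axis using Ī + A·d² with d = y − 48.14:
  vertical leg: d = 29.36 mm → contributes +5 327 346 mm⁴
  horizontal leg (remainder): d = -42.14 mm → contributes +2 316 829 mm⁴
Total I = 7 644 175 mm⁴.
For the y-axis: x̄ = 30.64 mm.
Repeating about the centroidal y-axis gives I_y = 4 031 720 mm⁴.
Polar second moment: J = I_x + I_y = 11 675 895 mm⁴.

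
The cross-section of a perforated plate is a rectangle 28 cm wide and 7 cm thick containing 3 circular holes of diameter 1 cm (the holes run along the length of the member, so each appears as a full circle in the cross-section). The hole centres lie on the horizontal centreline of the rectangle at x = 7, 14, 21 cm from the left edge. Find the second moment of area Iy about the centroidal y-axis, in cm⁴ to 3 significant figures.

Iy ≈ 1.27 × 10⁴ cm⁴

Treat the section as a set of non-overlapping primitives; coordinates are from the bounding-box lower-left.
Plate: 28 × 7, A = 196 cm², x = 14 cm, Ī = 12 805 cm⁴.
Hole 1 (subtracted): ⌀1, A = 0.7854 cm², x = 7 cm, Ī = 0.049087 cm⁴.
Hole 2 (subtracted): ⌀1, A = 0.7854 cm², x = 14 cm, Ī = 0.049087 cm⁴.
Hole 3 (subtracted): ⌀1, A = 0.7854 cm², x = 21 cm, Ī = 0.049087 cm⁴.
By symmetry the centroid is at mid-width, x̄ = 14 cm.
Transfer each piece to the centroidal y-axis using Ī + A·d² with d = x − 14:
  plate: d = 0 cm → contributes +12 805 cm⁴
  hole 1: d = -7 cm → contributes −38.534 cm⁴
  hole 2: d = 0 cm → contributes −0.049087 cm⁴
  hole 3: d = 7 cm → contributes −38.534 cm⁴
Total I = 12 728 cm⁴.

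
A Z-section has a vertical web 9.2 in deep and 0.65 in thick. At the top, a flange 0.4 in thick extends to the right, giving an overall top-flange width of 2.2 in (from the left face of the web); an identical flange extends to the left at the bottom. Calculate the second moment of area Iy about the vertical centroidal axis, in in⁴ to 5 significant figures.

Decompose the section into non-overlapping parts with the origin at the bottom-left of its bounding rectangle.
Web: 0.65 × 9.2, A = 5.98 in², x = 1.875 in, Ī = 0.2105458 in⁴.
Top flange (beyond web): 1.55 × 0.4, A = 0.62 in², x = 2.975 in, Ī = 0.1241292 in⁴.
Bottom flange (beyond web): 1.55 × 0.4, A = 0.62 in², x = 0.775 in, Ī = 0.1241292 in⁴.
Centroid: x̄ = ΣA·x / ΣA = 1.875 in.
Transfer each piece to the vertical centroidal axis using Ī + A·d² with d = x − 1.875:
  web: d = 0 in → contributes +0.2105458 in⁴
  top flange (beyond web): d = 1.1 in → contributes +0.8743292 in⁴
  bottom flange (beyond web): d = -1.1 in → contributes +0.8743292 in⁴
Total I = 1.959204 in⁴.

Iy ≈ 1.9592 in⁴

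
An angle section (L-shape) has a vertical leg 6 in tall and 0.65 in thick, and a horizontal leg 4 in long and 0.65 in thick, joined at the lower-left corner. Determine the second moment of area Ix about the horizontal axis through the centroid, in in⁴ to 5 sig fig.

Decompose the section into non-overlapping parts with the origin at the bottom-left of its bounding rectangle.
Vertical leg: 0.65 × 6, A = 3.9 in², y = 3 in, Ī = 11.7 in⁴.
Horizontal leg (remainder): 3.35 × 0.65, A = 2.1775 in², y = 0.325 in, Ī = 0.07666615 in⁴.
Centroid: ȳ = ΣA·y / ΣA = 2.041578 in.
Transfer each piece to the horizontal axis through the centroid using Ī + A·d² with d = y − 2.041578:
  vertical leg: d = 0.9584225 in → contributes +15.28244 in⁴
  horizontal leg (remainder): d = -1.716578 in → contributes +6.492971 in⁴
Total I = 21.77541 in⁴.

Ix ≈ 21.775 in⁴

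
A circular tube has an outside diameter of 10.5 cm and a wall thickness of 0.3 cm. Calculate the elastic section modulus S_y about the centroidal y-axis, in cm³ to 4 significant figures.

S_y ≈ 23.83 cm³

Break the section into simple shapes (no overlaps), measuring from the bottom-left corner of the bounding box.
Outer circle: ⌀10.5, A = 86.5901 cm², x = 5.25 cm, Ī = 596.66 cm⁴.
Bore (subtracted): ⌀9.9, A = 76.9769 cm², x = 5.25 cm, Ī = 471.531 cm⁴.
By symmetry the centroid is at mid-width, x̄ = 5.25 cm.
All pieces are centred on the centroidal y-axis, so I = ΣĪ (holes subtracted) = 125.129 cm⁴.
Extreme fibre distance c = 5.25 cm; S = I/c = 23.8341 cm³.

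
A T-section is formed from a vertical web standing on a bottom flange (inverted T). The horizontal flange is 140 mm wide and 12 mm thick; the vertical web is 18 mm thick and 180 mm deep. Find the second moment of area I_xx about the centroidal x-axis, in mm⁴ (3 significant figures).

I_xx ≈ 1.90 × 10⁷ mm⁴

Split into non-overlapping primitives; take the origin at the lower-left of the bounding box.
Flange: 140 × 12, A = 1 680 mm², y = 6 mm, Ī = 20 160 mm⁴.
Web: 18 × 180, A = 3 240 mm², y = 102 mm, Ī = 8 748 000 mm⁴.
Centroid: ȳ = ΣA·y / ΣA = 69.22 mm.
Transfer each piece to the centroidal x-axis using Ī + A·d² with d = y − 69.22:
  flange: d = -63.22 mm → contributes +6 734 627 mm⁴
  web: d = 32.78 mm → contributes +12 229 576 mm⁴
Total I = 18 964 203 mm⁴.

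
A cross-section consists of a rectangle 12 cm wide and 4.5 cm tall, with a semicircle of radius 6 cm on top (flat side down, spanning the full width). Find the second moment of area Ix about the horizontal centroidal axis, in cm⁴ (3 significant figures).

Split into non-overlapping primitives; take the origin at the lower-left of the bounding box.
Rectangular body: 12 × 4.5, A = 54 cm², y = 2.25 cm, Ī = 91.125 cm⁴.
Semicircular cap: semicircle r = 6, A = 56.549 cm², y = 7.0465 cm, Ī = 142.25 cm⁴.
Centroid: ȳ = ΣA·y / ΣA = 4.7035 cm.
Transfer each piece to the horizontal centroidal axis using Ī + A·d² with d = y − 4.7035:
  rectangular body: d = -2.4535 cm → contributes +416.19 cm⁴
  semicircular cap: d = 2.3429 cm → contributes +452.66 cm⁴
Total I = 868.86 cm⁴.

Ix ≈ 869 cm⁴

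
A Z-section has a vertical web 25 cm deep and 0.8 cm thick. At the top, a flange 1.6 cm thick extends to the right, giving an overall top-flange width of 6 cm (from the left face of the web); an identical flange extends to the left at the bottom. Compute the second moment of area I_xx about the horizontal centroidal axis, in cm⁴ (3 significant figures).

Split into non-overlapping primitives; take the origin at the lower-left of the bounding box.
Web: 0.8 × 25, A = 20 cm², y = 12.5 cm, Ī = 1041.7 cm⁴.
Top flange (beyond web): 5.2 × 1.6, A = 8.32 cm², y = 24.2 cm, Ī = 1.7749 cm⁴.
Bottom flange (beyond web): 5.2 × 1.6, A = 8.32 cm², y = 0.8 cm, Ī = 1.7749 cm⁴.
Centroid: ȳ = ΣA·y / ΣA = 12.5 cm.
Transfer each piece to the horizontal centroidal axis using Ī + A·d² with d = y − 12.5:
  web: d = 0 cm → contributes +1041.7 cm⁴
  top flange (beyond web): d = 11.7 cm → contributes +1140.7 cm⁴
  bottom flange (beyond web): d = -11.7 cm → contributes +1140.7 cm⁴
Total I = 3323.1 cm⁴.

I_xx ≈ 3320 cm⁴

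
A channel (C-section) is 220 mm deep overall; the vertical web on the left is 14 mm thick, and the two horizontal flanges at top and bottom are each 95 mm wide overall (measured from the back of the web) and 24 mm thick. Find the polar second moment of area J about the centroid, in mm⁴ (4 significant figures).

J ≈ 5.600 × 10⁷ mm⁴

Treat the section as a set of non-overlapping primitives; coordinates are from the bounding-box lower-left.
Web: 14 × 220, A = 3 080 mm², y = 110 mm, Ī = 12 422 667 mm⁴.
Top flange (beyond web): 81 × 24, A = 1 944 mm², y = 208 mm, Ī = 93 312 mm⁴.
Bottom flange (beyond web): 81 × 24, A = 1 944 mm², y = 12 mm, Ī = 93 312 mm⁴.
By symmetry the centroid is at mid-height, ȳ = 110 mm.
Transfer each piece to the centroidal x-axis using Ī + A·d² with d = y − 110:
  web: d = 0 mm → contributes +12 422 667 mm⁴
  top flange (beyond web): d = 98 mm → contributes +18 763 488 mm⁴
  bottom flange (beyond web): d = -98 mm → contributes +18 763 488 mm⁴
Total I = 49 949 643 mm⁴.
For the y-axis: x̄ = 33.504 mm.
Repeating about the centroidal y-axis gives I_y = 6 053 609 mm⁴.
Polar second moment: J = I_x + I_y = 56 003 251 mm⁴.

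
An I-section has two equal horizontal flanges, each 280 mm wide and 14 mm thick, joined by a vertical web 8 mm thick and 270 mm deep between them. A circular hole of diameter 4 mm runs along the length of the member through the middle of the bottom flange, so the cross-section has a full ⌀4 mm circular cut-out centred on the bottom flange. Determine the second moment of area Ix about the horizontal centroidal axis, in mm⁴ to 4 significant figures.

Break the section into simple shapes (no overlaps), measuring from the bottom-left corner of the bounding box.
Bottom flange: 280 × 14, A = 3 920 mm², y = 7 mm, Ī = 64026.7 mm⁴.
Web: 8 × 270, A = 2 160 mm², y = 149 mm, Ī = 13 122 000 mm⁴.
Top flange: 280 × 14, A = 3 920 mm², y = 291 mm, Ī = 64026.7 mm⁴.
Hole (subtracted): ⌀4, A = 12.5664 mm², y = 7 mm, Ī = 12.5664 mm⁴.
Centroid: ȳ = ΣA·y / ΣA = 149.179 mm.
Transfer each piece to the horizontal centroidal axis using Ī + A·d² with d = y − 149.179:
  bottom flange: d = -142.179 mm → contributes +79 305 938 mm⁴
  web: d = -0.178667 mm → contributes +13 122 069 mm⁴
  top flange: d = 141.821 mm → contributes +78 908 125 mm⁴
  hole: d = -142.179 mm → contributes −254 039 mm⁴
Total I = 171 082 094 mm⁴.

Ix ≈ 1.711 × 10⁸ mm⁴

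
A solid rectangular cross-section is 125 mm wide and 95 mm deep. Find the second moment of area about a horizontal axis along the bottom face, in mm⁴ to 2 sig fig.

I_base ≈ 3.6 × 10⁷ mm⁴

The section: 125 × 95, A = 11 875 mm², y = 47.5 mm, Ī = 8 930 990 mm⁴.
Transfer it to a horizontal axis along the bottom face using Ī + A·d² with d = y − 0:
  the section: d = 47.5 mm → contributes +35 723 958 mm⁴
Total I = 35 723 958 mm⁴.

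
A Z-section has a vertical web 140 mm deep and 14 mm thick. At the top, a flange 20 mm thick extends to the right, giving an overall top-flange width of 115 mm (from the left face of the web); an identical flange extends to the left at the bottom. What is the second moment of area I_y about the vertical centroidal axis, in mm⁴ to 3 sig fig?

I_y ≈ 1.68 × 10⁷ mm⁴

Split into non-overlapping primitives; take the origin at the lower-left of the bounding box.
Web: 14 × 140, A = 1 960 mm², x = 108 mm, Ī = 32 013 mm⁴.
Top flange (beyond web): 101 × 20, A = 2 020 mm², x = 165.5 mm, Ī = 1 717 168 mm⁴.
Bottom flange (beyond web): 101 × 20, A = 2 020 mm², x = 50.5 mm, Ī = 1 717 168 mm⁴.
Centroid: x̄ = ΣA·x / ΣA = 108 mm.
Transfer each piece to the vertical centroidal axis using Ī + A·d² with d = x − 108:
  web: d = 0 mm → contributes +32 013 mm⁴
  top flange (beyond web): d = 57.5 mm → contributes +8 395 793 mm⁴
  bottom flange (beyond web): d = -57.5 mm → contributes +8 395 793 mm⁴
Total I = 16 823 600 mm⁴.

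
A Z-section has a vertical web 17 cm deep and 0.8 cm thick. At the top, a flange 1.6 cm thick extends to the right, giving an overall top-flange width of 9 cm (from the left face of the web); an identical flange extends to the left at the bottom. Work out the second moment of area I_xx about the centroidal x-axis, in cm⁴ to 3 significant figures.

I_xx ≈ 1890 cm⁴

Treat the section as a set of non-overlapping primitives; coordinates are from the bounding-box lower-left.
Web: 0.8 × 17, A = 13.6 cm², y = 8.5 cm, Ī = 327.53 cm⁴.
Top flange (beyond web): 8.2 × 1.6, A = 13.12 cm², y = 16.2 cm, Ī = 2.7989 cm⁴.
Bottom flange (beyond web): 8.2 × 1.6, A = 13.12 cm², y = 0.8 cm, Ī = 2.7989 cm⁴.
Centroid: ȳ = ΣA·y / ΣA = 8.5 cm.
Transfer each piece to the centroidal x-axis using Ī + A·d² with d = y − 8.5:
  web: d = 0 cm → contributes +327.53 cm⁴
  top flange (beyond web): d = 7.7 cm → contributes +780.68 cm⁴
  bottom flange (beyond web): d = -7.7 cm → contributes +780.68 cm⁴
Total I = 1888.9 cm⁴.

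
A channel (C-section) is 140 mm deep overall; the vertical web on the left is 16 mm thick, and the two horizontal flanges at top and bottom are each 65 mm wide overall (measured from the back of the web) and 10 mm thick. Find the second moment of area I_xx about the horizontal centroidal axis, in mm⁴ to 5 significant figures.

I_xx ≈ 7.8073 × 10⁶ mm⁴

Break the section into simple shapes (no overlaps), measuring from the bottom-left corner of the bounding box.
Web: 16 × 140, A = 2 240 mm², y = 70 mm, Ī = 3 658 667 mm⁴.
Top flange (beyond web): 49 × 10, A = 490 mm², y = 135 mm, Ī = 4083.333 mm⁴.
Bottom flange (beyond web): 49 × 10, A = 490 mm², y = 5 mm, Ī = 4083.333 mm⁴.
By symmetry the centroid is at mid-height, ȳ = 70 mm.
Transfer each piece to the horizontal centroidal axis using Ī + A·d² with d = y − 70:
  web: d = 0 mm → contributes +3 658 667 mm⁴
  top flange (beyond web): d = 65 mm → contributes +2 074 333 mm⁴
  bottom flange (beyond web): d = -65 mm → contributes +2 074 333 mm⁴
Total I = 7 807 333 mm⁴.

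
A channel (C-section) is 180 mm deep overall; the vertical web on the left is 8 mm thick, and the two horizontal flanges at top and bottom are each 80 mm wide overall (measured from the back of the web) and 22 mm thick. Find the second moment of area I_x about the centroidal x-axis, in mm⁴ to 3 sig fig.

I_x ≈ 2.38 × 10⁷ mm⁴

Treat the section as a set of non-overlapping primitives; coordinates are from the bounding-box lower-left.
Web: 8 × 180, A = 1 440 mm², y = 90 mm, Ī = 3 888 000 mm⁴.
Top flange (beyond web): 72 × 22, A = 1 584 mm², y = 169 mm, Ī = 63 888 mm⁴.
Bottom flange (beyond web): 72 × 22, A = 1 584 mm², y = 11 mm, Ī = 63 888 mm⁴.
By symmetry the centroid is at mid-height, ȳ = 90 mm.
Transfer each piece to the centroidal x-axis using Ī + A·d² with d = y − 90:
  web: d = 0 mm → contributes +3 888 000 mm⁴
  top flange (beyond web): d = 79 mm → contributes +9 949 632 mm⁴
  bottom flange (beyond web): d = -79 mm → contributes +9 949 632 mm⁴
Total I = 23 787 264 mm⁴.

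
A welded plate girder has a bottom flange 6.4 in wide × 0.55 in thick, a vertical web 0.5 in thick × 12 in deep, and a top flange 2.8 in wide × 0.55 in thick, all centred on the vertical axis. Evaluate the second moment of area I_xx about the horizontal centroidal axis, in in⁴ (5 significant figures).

I_xx ≈ 257.41 in⁴

Decompose the section into non-overlapping parts with the origin at the bottom-left of its bounding rectangle.
Bottom plate: 6.4 × 0.55, A = 3.52 in², y = 0.275 in, Ī = 0.08873333 in⁴.
Web plate: 0.5 × 12, A = 6 in², y = 6.55 in, Ī = 72 in⁴.
Top plate: 2.8 × 0.55, A = 1.54 in², y = 12.825 in, Ī = 0.03882083 in⁴.
Centroid: ȳ = ΣA·y / ΣA = 5.426627 in.
Transfer each piece to the horizontal centroidal axis using Ī + A·d² with d = y − 5.426627:
  bottom plate: d = -5.151627 in → contributes +93.50695 in⁴
  web plate: d = 1.123373 in → contributes +79.57179 in⁴
  top plate: d = 7.398373 in → contributes +84.33213 in⁴
Total I = 257.4109 in⁴.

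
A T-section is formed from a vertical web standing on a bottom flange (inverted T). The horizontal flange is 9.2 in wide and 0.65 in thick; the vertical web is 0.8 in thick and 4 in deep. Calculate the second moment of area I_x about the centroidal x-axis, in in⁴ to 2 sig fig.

I_x ≈ 16 in⁴

Treat the section as a set of non-overlapping primitives; coordinates are from the bounding-box lower-left.
Flange: 9.2 × 0.65, A = 5.98 in², y = 0.325 in, Ī = 0.2105 in⁴.
Web: 0.8 × 4, A = 3.2 in², y = 2.65 in, Ī = 4.267 in⁴.
Centroid: ȳ = ΣA·y / ΣA = 1.135 in.
Transfer each piece to the centroidal x-axis using Ī + A·d² with d = y − 1.135:
  flange: d = -0.8105 in → contributes +4.138 in⁴
  web: d = 1.515 in → contributes +11.61 in⁴
Total I = 15.75 in⁴.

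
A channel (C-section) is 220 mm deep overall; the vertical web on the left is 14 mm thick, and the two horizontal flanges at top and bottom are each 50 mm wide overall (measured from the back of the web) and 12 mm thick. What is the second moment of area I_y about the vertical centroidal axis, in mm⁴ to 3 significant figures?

I_y ≈ 5.65 × 10⁵ mm⁴

Break the section into simple shapes (no overlaps), measuring from the bottom-left corner of the bounding box.
Web: 14 × 220, A = 3 080 mm², x = 7 mm, Ī = 50 307 mm⁴.
Top flange (beyond web): 36 × 12, A = 432 mm², x = 32 mm, Ī = 46 656 mm⁴.
Bottom flange (beyond web): 36 × 12, A = 432 mm², x = 32 mm, Ī = 46 656 mm⁴.
Centroid: x̄ = ΣA·x / ΣA = 12.477 mm.
Transfer each piece to the vertical centroidal axis using Ī + A·d² with d = x − 12.477:
  web: d = -5.4767 mm → contributes +142 688 mm⁴
  top flange (beyond web): d = 19.523 mm → contributes +211 317 mm⁴
  bottom flange (beyond web): d = 19.523 mm → contributes +211 317 mm⁴
Total I = 565 323 mm⁴.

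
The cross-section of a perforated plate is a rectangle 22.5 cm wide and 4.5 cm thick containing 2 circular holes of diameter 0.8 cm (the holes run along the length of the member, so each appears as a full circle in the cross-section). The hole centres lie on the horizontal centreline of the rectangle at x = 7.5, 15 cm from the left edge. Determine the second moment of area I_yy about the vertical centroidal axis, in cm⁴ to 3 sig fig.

Decompose the section into non-overlapping parts with the origin at the bottom-left of its bounding rectangle.
Plate: 22.5 × 4.5, A = 101.25 cm², x = 11.25 cm, Ī = 4271.5 cm⁴.
Hole 1 (subtracted): ⌀0.8, A = 0.50265 cm², x = 7.5 cm, Ī = 0.020106 cm⁴.
Hole 2 (subtracted): ⌀0.8, A = 0.50265 cm², x = 15 cm, Ī = 0.020106 cm⁴.
By symmetry the centroid is at mid-width, x̄ = 11.25 cm.
Transfer each piece to the vertical centroidal axis using Ī + A·d² with d = x − 11.25:
  plate: d = 0 cm → contributes +4271.5 cm⁴
  hole 1: d = -3.75 cm → contributes −7.0887 cm⁴
  hole 2: d = 3.75 cm → contributes −7.0887 cm⁴
Total I = 4257.3 cm⁴.

I_yy ≈ 4260 cm⁴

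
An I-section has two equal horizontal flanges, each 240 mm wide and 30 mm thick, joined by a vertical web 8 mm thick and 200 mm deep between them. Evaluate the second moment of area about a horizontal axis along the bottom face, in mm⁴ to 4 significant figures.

I_base ≈ 4.673 × 10⁸ mm⁴

Break the section into simple shapes (no overlaps), measuring from the bottom-left corner of the bounding box.
Bottom flange: 240 × 30, A = 7 200 mm², y = 15 mm, Ī = 540 000 mm⁴.
Web: 8 × 200, A = 1 600 mm², y = 130 mm, Ī = 5 333 333 mm⁴.
Top flange: 240 × 30, A = 7 200 mm², y = 245 mm, Ī = 540 000 mm⁴.
Transfer each piece to a horizontal axis along the bottom face using Ī + A·d² with d = y − 0:
  bottom flange: d = 15 mm → contributes +2 160 000 mm⁴
  web: d = 130 mm → contributes +32 373 333 mm⁴
  top flange: d = 245 mm → contributes +432 720 000 mm⁴
Total I = 467 253 333 mm⁴.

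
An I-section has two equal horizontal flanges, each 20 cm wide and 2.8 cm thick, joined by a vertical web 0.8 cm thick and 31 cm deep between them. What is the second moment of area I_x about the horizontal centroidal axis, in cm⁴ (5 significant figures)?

I_x ≈ 3.4048 × 10⁴ cm⁴

Split into non-overlapping primitives; take the origin at the lower-left of the bounding box.
Bottom flange: 20 × 2.8, A = 56 cm², y = 1.4 cm, Ī = 36.58667 cm⁴.
Web: 0.8 × 31, A = 24.8 cm², y = 18.3 cm, Ī = 1986.067 cm⁴.
Top flange: 20 × 2.8, A = 56 cm², y = 35.2 cm, Ī = 36.58667 cm⁴.
By symmetry the centroid is at mid-height, ȳ = 18.3 cm.
Transfer each piece to the horizontal centroidal axis using Ī + A·d² with d = y − 18.3:
  bottom flange: d = -16.9 cm → contributes +16030.75 cm⁴
  web: d = 0 cm → contributes +1986.067 cm⁴
  top flange: d = 16.9 cm → contributes +16030.75 cm⁴
Total I = 34047.56 cm⁴.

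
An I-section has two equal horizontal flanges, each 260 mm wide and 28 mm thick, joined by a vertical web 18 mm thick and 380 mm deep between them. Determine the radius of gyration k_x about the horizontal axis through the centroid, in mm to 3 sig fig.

Split into non-overlapping primitives; take the origin at the lower-left of the bounding box.
Bottom flange: 260 × 28, A = 7 280 mm², y = 14 mm, Ī = 475 627 mm⁴.
Web: 18 × 380, A = 6 840 mm², y = 218 mm, Ī = 82 308 000 mm⁴.
Top flange: 260 × 28, A = 7 280 mm², y = 422 mm, Ī = 475 627 mm⁴.
By symmetry the centroid is at mid-height, ȳ = 218 mm.
Transfer each piece to the horizontal axis through the centroid using Ī + A·d² with d = y − 218:
  bottom flange: d = -204 mm → contributes +303 440 107 mm⁴
  web: d = 0 mm → contributes +82 308 000 mm⁴
  top flange: d = 204 mm → contributes +303 440 107 mm⁴
Total I = 689 188 213 mm⁴.
Radius of gyration: k = √(I/A) = √(689 188 213 / 21 400) = 179.46 mm.

k_x ≈ 179 mm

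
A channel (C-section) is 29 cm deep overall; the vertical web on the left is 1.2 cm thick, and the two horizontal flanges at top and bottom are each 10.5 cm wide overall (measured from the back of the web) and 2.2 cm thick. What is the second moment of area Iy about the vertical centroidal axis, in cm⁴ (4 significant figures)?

Iy ≈ 817.5 cm⁴

Decompose the section into non-overlapping parts with the origin at the bottom-left of its bounding rectangle.
Web: 1.2 × 29, A = 34.8 cm², x = 0.6 cm, Ī = 4.176 cm⁴.
Top flange (beyond web): 9.3 × 2.2, A = 20.46 cm², x = 5.85 cm, Ī = 147.465 cm⁴.
Bottom flange (beyond web): 9.3 × 2.2, A = 20.46 cm², x = 5.85 cm, Ī = 147.465 cm⁴.
Centroid: x̄ = ΣA·x / ΣA = 3.43716 cm.
Transfer each piece to the vertical centroidal axis using Ī + A·d² with d = x − 3.43716:
  web: d = -2.83716 cm → contributes +284.298 cm⁴
  top flange (beyond web): d = 2.41284 cm → contributes +266.579 cm⁴
  bottom flange (beyond web): d = 2.41284 cm → contributes +266.579 cm⁴
Total I = 817.457 cm⁴.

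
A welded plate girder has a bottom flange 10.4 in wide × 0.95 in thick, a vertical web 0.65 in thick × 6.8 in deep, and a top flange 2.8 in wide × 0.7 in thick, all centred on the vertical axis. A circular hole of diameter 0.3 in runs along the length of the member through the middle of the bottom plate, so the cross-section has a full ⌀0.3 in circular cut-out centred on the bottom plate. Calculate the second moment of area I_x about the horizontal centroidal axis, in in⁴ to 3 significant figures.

I_x ≈ 135 in⁴

Treat the section as a set of non-overlapping primitives; coordinates are from the bounding-box lower-left.
Bottom plate: 10.4 × 0.95, A = 9.88 in², y = 0.475 in, Ī = 0.74306 in⁴.
Web plate: 0.65 × 6.8, A = 4.42 in², y = 4.35 in, Ī = 17.032 in⁴.
Top plate: 2.8 × 0.7, A = 1.96 in², y = 8.1 in, Ī = 0.080033 in⁴.
Hole (subtracted): ⌀0.3, A = 0.070686 in², y = 0.475 in, Ī = 0.00039761 in⁴.
Centroid: ȳ = ΣA·y / ΣA = 2.4561 in.
Transfer each piece to the horizontal centroidal axis using Ī + A·d² with d = y − 2.4561:
  bottom plate: d = -1.9811 in → contributes +39.519 in⁴
  web plate: d = 1.8939 in → contributes +32.886 in⁴
  top plate: d = 5.6439 in → contributes +62.513 in⁴
  hole: d = -1.9811 in → contributes −0.27782 in⁴
Total I = 134.64 in⁴.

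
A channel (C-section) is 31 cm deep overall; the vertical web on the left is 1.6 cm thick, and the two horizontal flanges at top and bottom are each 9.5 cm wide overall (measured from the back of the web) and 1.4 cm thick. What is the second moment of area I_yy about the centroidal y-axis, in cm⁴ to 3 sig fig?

Treat the section as a set of non-overlapping primitives; coordinates are from the bounding-box lower-left.
Web: 1.6 × 31, A = 49.6 cm², x = 0.8 cm, Ī = 10.581 cm⁴.
Top flange (beyond web): 7.9 × 1.4, A = 11.06 cm², x = 5.55 cm, Ī = 57.521 cm⁴.
Bottom flange (beyond web): 7.9 × 1.4, A = 11.06 cm², x = 5.55 cm, Ī = 57.521 cm⁴.
Centroid: x̄ = ΣA·x / ΣA = 2.265 cm.
Transfer each piece to the centroidal y-axis using Ī + A·d² with d = x − 2.265:
  web: d = -1.465 cm → contributes +117.03 cm⁴
  top flange (beyond web): d = 3.285 cm → contributes +176.87 cm⁴
  bottom flange (beyond web): d = 3.285 cm → contributes +176.87 cm⁴
Total I = 470.78 cm⁴.

I_yy ≈ 471 cm⁴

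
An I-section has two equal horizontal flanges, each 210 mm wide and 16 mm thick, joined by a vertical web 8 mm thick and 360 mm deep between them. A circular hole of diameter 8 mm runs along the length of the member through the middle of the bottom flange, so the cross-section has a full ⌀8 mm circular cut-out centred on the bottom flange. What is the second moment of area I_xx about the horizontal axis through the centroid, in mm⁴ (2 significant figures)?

Break the section into simple shapes (no overlaps), measuring from the bottom-left corner of the bounding box.
Bottom flange: 210 × 16, A = 3 360 mm², y = 8 mm, Ī = 71 680 mm⁴.
Web: 8 × 360, A = 2 880 mm², y = 196 mm, Ī = 31 104 000 mm⁴.
Top flange: 210 × 16, A = 3 360 mm², y = 384 mm, Ī = 71 680 mm⁴.
Hole (subtracted): ⌀8, A = 50.27 mm², y = 8 mm, Ī = 201.1 mm⁴.
Centroid: ȳ = ΣA·y / ΣA = 197 mm.
Transfer each piece to the horizontal axis through the centroid using Ī + A·d² with d = y − 197:
  bottom flange: d = -189 mm → contributes +120 080 964 mm⁴
  web: d = -0.9895 mm → contributes +31 106 820 mm⁴
  top flange: d = 187 mm → contributes +117 580 656 mm⁴
  hole: d = -189 mm → contributes −1 795 536 mm⁴
Total I = 266 972 905 mm⁴.

I_xx ≈ 2.7 × 10⁸ mm⁴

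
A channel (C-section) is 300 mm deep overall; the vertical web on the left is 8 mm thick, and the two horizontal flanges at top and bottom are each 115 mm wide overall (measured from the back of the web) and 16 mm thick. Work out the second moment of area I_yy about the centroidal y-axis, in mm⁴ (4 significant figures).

Decompose the section into non-overlapping parts with the origin at the bottom-left of its bounding rectangle.
Web: 8 × 300, A = 2 400 mm², x = 4 mm, Ī = 12 800 mm⁴.
Top flange (beyond web): 107 × 16, A = 1 712 mm², x = 61.5 mm, Ī = 1 633 391 mm⁴.
Bottom flange (beyond web): 107 × 16, A = 1 712 mm², x = 61.5 mm, Ī = 1 633 391 mm⁴.
Centroid: x̄ = ΣA·x / ΣA = 37.8049 mm.
Transfer each piece to the centroidal y-axis using Ī + A·d² with d = x − 37.8049:
  web: d = -33.8049 mm → contributes +2 755 458 mm⁴
  top flange (beyond web): d = 23.6951 mm → contributes +2 594 603 mm⁴
  bottom flange (beyond web): d = 23.6951 mm → contributes +2 594 603 mm⁴
Total I = 7 944 664 mm⁴.

I_yy ≈ 7.945 × 10⁶ mm⁴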